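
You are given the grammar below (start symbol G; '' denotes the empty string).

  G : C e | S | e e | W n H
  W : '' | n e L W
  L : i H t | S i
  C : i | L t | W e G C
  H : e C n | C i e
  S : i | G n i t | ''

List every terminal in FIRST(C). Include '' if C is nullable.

{ e, i, n }

C : i contributes {i}.
From C : L t: add FIRST(L) = { e, i, n }.
From C : W e G C: W nullable, take FIRST(W) ∪ {e} = { e, n }.
Union: FIRST(C) = { e, i, n }.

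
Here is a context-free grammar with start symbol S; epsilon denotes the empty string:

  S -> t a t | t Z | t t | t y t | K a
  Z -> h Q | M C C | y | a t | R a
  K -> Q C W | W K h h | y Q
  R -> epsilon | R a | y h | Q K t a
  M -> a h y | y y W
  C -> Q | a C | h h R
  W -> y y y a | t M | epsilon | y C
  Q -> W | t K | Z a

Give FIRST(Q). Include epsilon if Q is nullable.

From Q -> W: add FIRST(W) = { t, y, epsilon } (including epsilon since W is nullable).
Q -> t K contributes {t}.
From Q -> Z a: add FIRST(Z) = { a, h, t, y }.
Union: FIRST(Q) = { a, h, t, y, epsilon }.

{ a, h, t, y, epsilon }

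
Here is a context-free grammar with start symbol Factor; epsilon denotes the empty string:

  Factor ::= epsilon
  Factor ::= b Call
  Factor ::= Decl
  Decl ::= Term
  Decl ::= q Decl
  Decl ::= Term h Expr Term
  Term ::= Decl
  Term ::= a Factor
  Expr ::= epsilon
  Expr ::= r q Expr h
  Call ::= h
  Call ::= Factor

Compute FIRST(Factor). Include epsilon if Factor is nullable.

Factor ::= epsilon contributes epsilon.
Factor ::= b Call contributes {b}.
From Factor ::= Decl: add FIRST(Decl) = { a, q }.
Union: FIRST(Factor) = { a, b, q, epsilon }.

{ a, b, q, epsilon }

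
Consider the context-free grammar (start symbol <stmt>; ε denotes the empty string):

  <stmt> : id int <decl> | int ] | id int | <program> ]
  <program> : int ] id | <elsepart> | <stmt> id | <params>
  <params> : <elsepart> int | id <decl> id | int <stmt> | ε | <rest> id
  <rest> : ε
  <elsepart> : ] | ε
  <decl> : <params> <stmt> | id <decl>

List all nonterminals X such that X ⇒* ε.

Directly nullable (have an ε-production): <params>, <rest>, <elsepart>.
<program> : <elsepart> with every symbol nullable, so <program> is nullable.
No other nonterminal has a production whose RHS symbols are all nullable.

{ <elsepart>, <params>, <program>, <rest> }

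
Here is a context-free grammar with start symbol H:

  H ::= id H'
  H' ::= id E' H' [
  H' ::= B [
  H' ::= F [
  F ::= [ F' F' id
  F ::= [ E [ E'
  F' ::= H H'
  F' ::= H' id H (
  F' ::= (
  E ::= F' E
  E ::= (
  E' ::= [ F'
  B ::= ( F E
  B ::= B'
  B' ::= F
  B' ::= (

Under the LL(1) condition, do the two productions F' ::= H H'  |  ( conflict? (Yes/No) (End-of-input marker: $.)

FIRST(H H') = { id } and FIRST(() = { ( }.
The FIRST sets are disjoint and neither alternative is nullable — no conflict.

No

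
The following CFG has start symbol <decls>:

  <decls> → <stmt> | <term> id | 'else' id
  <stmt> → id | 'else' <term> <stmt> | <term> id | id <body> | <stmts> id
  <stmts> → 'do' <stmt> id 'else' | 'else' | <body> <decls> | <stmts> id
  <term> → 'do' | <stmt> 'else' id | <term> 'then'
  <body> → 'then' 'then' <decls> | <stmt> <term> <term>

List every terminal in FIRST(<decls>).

{ 'do', 'else', 'then', id }

From <decls> → <stmt>: add FIRST(<stmt>) = { 'do', 'else', 'then', id }.
From <decls> → <term> id: add FIRST(<term>) = { 'do', 'else', 'then', id }.
<decls> → 'else' id contributes {'else'}.
Union: FIRST(<decls>) = { 'do', 'else', 'then', id }.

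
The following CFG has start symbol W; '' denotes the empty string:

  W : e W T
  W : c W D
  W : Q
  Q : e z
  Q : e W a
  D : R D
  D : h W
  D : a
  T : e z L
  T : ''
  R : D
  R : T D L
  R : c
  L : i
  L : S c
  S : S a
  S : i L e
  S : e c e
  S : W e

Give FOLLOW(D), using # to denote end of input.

{ #, a, c, e, h, i }

In W : c W D: D is at the end, add FOLLOW(W) = { #, a, c, e, h, i }.
In D : R D: D is at the end, add FOLLOW(D) = { #, a, c, e, h, i }.
In R : D: D is at the end, add FOLLOW(R) = { a, c, e, h }.
In R : T D L: add FIRST(L) = { c, e, i }.
Union: FOLLOW(D) = { #, a, c, e, h, i }.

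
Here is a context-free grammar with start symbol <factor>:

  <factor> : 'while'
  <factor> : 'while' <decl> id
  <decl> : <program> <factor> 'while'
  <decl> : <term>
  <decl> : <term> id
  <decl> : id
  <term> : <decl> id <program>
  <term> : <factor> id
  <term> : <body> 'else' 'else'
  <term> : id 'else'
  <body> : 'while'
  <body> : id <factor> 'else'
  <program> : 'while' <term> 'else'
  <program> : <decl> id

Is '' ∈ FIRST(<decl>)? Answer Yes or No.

No

No nonterminal in this grammar is nullable.
No production of <decl> has an RHS whose symbols are all nullable, so <decl> is not nullable.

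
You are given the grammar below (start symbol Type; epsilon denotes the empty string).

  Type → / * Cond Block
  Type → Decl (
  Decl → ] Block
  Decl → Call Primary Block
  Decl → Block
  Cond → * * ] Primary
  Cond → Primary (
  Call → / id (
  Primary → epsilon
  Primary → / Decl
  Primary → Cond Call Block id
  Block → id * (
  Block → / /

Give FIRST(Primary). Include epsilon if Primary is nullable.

Primary → epsilon contributes epsilon.
Primary → / Decl contributes {/}.
From Primary → Cond Call Block id: add FIRST(Cond) = { (, *, / }.
Union: FIRST(Primary) = { (, *, /, epsilon }.

{ (, *, /, epsilon }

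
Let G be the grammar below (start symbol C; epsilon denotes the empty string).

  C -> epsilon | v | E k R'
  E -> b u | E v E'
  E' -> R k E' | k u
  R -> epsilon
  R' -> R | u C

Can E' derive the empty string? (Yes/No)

Nullable nonterminals: C, R, R'.
No production of E' has an RHS whose symbols are all nullable, so E' is not nullable.

No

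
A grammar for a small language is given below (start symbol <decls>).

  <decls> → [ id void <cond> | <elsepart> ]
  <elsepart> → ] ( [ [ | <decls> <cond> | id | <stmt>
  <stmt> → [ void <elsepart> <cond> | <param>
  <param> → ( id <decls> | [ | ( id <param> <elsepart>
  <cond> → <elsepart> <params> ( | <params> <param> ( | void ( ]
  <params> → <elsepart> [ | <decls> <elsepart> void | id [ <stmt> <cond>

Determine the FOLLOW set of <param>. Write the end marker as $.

In <stmt> → <param>: <param> is at the end, add FOLLOW(<stmt>) = { (, [, ], id, void }.
In <param> → ( id <param> <elsepart>: add FIRST(<elsepart>) = { (, [, ], id }.
In <cond> → <params> <param> (: add FIRST(() = { ( }.
Union: FOLLOW(<param>) = { (, [, ], id, void }.

{ (, [, ], id, void }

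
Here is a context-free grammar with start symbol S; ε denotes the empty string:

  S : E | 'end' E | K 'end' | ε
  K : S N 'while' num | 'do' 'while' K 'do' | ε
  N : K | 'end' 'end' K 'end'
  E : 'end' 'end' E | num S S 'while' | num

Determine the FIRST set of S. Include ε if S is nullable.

{ 'do', 'end', 'while', num, ε }

From S : E: add FIRST(E) = { 'end', num }.
S : 'end' E contributes {'end'}.
From S : K 'end': K nullable, take FIRST(K) ∪ {'end'} = { 'do', 'end', 'while', num }.
S : ε contributes ε.
Union: FIRST(S) = { 'do', 'end', 'while', num, ε }.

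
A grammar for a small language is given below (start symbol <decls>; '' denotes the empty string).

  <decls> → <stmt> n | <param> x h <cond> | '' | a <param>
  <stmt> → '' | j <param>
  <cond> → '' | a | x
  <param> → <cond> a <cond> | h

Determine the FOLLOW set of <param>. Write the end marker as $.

{ $, n, x }

In <decls> → <param> x h <cond>: add FIRST(x h <cond>) = { x }.
In <decls> → a <param>: <param> is at the end, add FOLLOW(<decls>) = { $ }.
In <stmt> → j <param>: <param> is at the end, add FOLLOW(<stmt>) = { n }.
Union: FOLLOW(<param>) = { $, n, x }.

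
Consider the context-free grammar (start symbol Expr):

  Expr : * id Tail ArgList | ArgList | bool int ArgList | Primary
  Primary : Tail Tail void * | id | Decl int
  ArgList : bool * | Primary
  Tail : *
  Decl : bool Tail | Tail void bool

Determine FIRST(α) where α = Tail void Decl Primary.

Add FIRST(Tail) = { * }; Tail is not nullable, stop.

{ * }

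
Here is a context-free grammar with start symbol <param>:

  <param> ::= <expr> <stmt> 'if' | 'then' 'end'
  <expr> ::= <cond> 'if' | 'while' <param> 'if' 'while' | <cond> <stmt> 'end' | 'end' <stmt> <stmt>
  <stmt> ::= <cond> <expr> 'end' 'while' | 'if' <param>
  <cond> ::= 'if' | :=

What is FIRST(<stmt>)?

{ 'if', := }

From <stmt> ::= <cond> <expr> 'end' 'while': add FIRST(<cond>) = { 'if', := }.
<stmt> ::= 'if' <param> contributes {'if'}.
Union: FIRST(<stmt>) = { 'if', := }.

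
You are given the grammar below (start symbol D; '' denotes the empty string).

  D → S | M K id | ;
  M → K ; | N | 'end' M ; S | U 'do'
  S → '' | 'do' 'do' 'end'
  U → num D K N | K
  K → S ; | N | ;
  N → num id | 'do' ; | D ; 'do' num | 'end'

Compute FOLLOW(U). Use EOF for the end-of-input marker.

{ 'do' }

In M → U 'do': add FIRST('do') = { 'do' }.
Union: FOLLOW(U) = { 'do' }.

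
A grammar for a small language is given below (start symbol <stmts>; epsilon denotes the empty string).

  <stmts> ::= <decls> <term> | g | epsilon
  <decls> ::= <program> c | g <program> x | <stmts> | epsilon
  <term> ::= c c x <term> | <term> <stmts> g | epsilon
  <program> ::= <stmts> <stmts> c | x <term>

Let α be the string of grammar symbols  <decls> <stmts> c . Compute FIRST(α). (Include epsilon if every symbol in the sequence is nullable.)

Add FIRST(<decls>)\{epsilon} = { c, g, x }; <decls> is nullable, continue.
Add FIRST(<stmts>)\{epsilon} = { c, g, x }; <stmts> is nullable, continue.
c is a terminal; add {c} and stop.

{ c, g, x }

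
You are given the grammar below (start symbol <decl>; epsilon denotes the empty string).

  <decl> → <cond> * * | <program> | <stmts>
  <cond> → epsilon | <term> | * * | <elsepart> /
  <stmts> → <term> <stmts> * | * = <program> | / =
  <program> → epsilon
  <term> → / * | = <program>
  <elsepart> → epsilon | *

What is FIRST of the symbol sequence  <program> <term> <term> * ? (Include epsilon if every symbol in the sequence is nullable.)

Add FIRST(<program>)\{epsilon} = {  }; <program> is nullable, continue.
Add FIRST(<term>) = { /, = }; <term> is not nullable, stop.

{ /, = }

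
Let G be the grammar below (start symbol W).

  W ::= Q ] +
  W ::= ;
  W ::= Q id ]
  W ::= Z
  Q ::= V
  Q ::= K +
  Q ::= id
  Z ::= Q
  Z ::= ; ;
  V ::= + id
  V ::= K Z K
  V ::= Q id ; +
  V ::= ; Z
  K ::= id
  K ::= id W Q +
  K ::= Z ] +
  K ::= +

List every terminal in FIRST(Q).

From Q ::= V: add FIRST(V) = { +, ;, id }.
From Q ::= K +: add FIRST(K) = { +, ;, id }.
Q ::= id contributes {id}.
Union: FIRST(Q) = { +, ;, id }.

{ +, ;, id }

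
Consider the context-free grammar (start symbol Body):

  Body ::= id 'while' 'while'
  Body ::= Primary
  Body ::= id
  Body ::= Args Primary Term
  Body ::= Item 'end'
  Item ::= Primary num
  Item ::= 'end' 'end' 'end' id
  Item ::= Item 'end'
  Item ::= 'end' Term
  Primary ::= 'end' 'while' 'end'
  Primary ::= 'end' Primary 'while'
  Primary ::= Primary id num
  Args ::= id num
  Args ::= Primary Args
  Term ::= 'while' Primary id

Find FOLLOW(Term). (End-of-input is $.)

In Body ::= Args Primary Term: Term is at the end, add FOLLOW(Body) = { $ }.
In Item ::= 'end' Term: Term is at the end, add FOLLOW(Item) = { 'end' }.
Union: FOLLOW(Term) = { $, 'end' }.

{ $, 'end' }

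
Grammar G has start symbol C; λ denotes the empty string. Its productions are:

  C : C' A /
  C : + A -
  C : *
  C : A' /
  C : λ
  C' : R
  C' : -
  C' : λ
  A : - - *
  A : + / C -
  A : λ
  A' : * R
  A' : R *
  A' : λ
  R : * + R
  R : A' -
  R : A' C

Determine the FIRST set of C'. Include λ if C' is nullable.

From C' : R: add FIRST(R) = { *, +, -, /, λ } (including λ since R is nullable).
C' : - contributes {-}.
C' : λ contributes λ.
Union: FIRST(C') = { *, +, -, /, λ }.

{ *, +, -, /, λ }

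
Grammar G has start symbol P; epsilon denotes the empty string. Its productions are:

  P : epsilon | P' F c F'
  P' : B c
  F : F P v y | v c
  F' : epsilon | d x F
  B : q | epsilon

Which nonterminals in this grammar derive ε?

{ B, F', P }

Directly nullable (have an epsilon-production): P, F', B.
No other nonterminal has a production whose RHS symbols are all nullable.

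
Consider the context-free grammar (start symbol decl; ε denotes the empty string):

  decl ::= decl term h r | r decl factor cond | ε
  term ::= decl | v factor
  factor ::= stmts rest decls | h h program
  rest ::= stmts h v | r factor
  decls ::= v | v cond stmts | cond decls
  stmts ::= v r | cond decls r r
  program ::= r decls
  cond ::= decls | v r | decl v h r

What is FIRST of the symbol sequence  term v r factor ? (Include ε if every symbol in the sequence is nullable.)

Add FIRST(term)\{ε} = { h, r, v }; term is nullable, continue.
v is a terminal; add {v} and stop.

{ h, r, v }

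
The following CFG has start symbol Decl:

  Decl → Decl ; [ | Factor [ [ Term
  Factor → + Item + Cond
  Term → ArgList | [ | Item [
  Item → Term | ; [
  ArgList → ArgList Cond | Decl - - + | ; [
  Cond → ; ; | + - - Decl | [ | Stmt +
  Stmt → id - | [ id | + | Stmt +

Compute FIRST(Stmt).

Stmt → id - contributes {id}.
Stmt → [ id contributes {[}.
Stmt → + contributes {+}.
From Stmt → Stmt +: add FIRST(Stmt) = { +, [, id }.
Union: FIRST(Stmt) = { +, [, id }.

{ +, [, id }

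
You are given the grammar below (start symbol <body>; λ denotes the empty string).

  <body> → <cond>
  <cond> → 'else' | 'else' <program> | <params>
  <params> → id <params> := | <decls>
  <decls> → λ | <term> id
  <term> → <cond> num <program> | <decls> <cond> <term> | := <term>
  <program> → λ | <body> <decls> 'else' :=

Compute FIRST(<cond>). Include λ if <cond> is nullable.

{ 'else', :=, id, num, λ }

<cond> → 'else' contributes {'else'}.
<cond> → 'else' <program> contributes {'else'}.
From <cond> → <params>: add FIRST(<params>) = { 'else', :=, id, num, λ } (including λ since <params> is nullable).
Union: FIRST(<cond>) = { 'else', :=, id, num, λ }.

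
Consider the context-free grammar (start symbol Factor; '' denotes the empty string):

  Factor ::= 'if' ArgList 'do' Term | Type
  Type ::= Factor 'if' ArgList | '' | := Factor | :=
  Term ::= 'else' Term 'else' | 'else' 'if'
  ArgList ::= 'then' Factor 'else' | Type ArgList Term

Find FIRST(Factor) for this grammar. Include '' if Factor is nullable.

Factor ::= 'if' ArgList 'do' Term contributes {'if'}.
From Factor ::= Type: add FIRST(Type) = { 'if', :=, '' } (including '' since Type is nullable).
Union: FIRST(Factor) = { 'if', :=, '' }.

{ 'if', :=, '' }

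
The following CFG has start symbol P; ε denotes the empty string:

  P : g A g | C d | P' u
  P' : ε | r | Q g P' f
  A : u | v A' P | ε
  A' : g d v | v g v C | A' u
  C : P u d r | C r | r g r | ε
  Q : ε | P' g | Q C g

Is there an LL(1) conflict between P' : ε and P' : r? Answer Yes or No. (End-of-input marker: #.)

FIRST(ε) = { ε } and FIRST(r) = { r }.
The first is nullable but FOLLOW(P') = { f, g, u } is disjoint from FIRST of the second.

No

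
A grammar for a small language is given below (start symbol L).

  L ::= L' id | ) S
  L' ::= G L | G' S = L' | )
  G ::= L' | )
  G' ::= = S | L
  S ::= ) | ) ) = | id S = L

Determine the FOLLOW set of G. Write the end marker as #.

{ ), = }

In L' ::= G L: add FIRST(L) = { ), = }.
Union: FOLLOW(G) = { ), = }.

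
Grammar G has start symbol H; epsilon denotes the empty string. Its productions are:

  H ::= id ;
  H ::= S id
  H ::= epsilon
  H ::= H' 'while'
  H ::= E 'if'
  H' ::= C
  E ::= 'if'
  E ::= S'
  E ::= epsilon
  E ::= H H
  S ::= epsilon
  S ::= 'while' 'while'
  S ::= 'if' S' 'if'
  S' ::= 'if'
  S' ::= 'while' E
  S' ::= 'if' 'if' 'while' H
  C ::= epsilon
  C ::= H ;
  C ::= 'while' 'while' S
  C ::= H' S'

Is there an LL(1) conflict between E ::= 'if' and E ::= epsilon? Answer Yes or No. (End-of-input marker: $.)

FIRST('if') = { 'if' } and FIRST(epsilon) = { epsilon }.
The second alternative is nullable and FOLLOW(E) = { 'if', 'while' } shares 'if' with FIRST of the first — conflict.

Yes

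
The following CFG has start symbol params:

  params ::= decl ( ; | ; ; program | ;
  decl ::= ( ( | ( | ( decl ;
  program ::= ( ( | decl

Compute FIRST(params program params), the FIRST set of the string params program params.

{ (, ; }

Add FIRST(params) = { (, ; }; params is not nullable, stop.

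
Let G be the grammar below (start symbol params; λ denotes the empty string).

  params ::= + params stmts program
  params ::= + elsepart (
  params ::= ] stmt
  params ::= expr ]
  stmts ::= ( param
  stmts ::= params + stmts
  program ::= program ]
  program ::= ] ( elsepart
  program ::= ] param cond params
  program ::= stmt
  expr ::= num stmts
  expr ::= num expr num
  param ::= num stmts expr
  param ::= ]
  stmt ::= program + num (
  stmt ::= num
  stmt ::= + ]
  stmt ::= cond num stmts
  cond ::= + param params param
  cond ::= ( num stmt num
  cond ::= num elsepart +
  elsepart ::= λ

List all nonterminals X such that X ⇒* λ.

{ elsepart }

Directly nullable (have an λ-production): elsepart.
No other nonterminal has a production whose RHS symbols are all nullable.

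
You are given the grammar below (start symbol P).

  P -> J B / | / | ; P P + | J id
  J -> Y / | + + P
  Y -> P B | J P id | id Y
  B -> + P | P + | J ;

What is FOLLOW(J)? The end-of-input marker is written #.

In P -> J B /: add FIRST(B /) = { +, /, ;, id }.
In P -> J id: add FIRST(id) = { id }.
In Y -> J P id: add FIRST(P id) = { +, /, ;, id }.
In B -> J ;: add FIRST(;) = { ; }.
Union: FOLLOW(J) = { +, /, ;, id }.

{ +, /, ;, id }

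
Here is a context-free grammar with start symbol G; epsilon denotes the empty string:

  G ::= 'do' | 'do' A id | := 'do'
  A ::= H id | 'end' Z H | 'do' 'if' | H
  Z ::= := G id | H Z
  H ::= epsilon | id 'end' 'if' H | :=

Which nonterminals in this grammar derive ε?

{ A, H }

Directly nullable (have an epsilon-production): H.
A ::= H with every symbol nullable, so A is nullable.
No other nonterminal has a production whose RHS symbols are all nullable.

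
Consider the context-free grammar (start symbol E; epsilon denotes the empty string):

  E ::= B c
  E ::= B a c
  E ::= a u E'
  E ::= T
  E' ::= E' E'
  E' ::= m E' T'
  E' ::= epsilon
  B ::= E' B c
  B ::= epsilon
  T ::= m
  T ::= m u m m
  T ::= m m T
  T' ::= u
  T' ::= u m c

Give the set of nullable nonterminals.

{ B, E' }

Directly nullable (have an epsilon-production): E', B.
No other nonterminal has a production whose RHS symbols are all nullable.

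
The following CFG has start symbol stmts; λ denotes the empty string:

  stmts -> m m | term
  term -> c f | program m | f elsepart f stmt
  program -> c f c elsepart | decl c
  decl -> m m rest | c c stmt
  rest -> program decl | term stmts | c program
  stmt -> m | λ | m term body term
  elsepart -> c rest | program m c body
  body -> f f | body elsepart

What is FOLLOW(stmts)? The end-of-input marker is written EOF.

stmts is the start symbol, so EOF ∈ FOLLOW(stmts).
In rest -> term stmts: stmts is at the end, add FOLLOW(rest) = { c, f, m }.
Union: FOLLOW(stmts) = { EOF, c, f, m }.

{ EOF, c, f, m }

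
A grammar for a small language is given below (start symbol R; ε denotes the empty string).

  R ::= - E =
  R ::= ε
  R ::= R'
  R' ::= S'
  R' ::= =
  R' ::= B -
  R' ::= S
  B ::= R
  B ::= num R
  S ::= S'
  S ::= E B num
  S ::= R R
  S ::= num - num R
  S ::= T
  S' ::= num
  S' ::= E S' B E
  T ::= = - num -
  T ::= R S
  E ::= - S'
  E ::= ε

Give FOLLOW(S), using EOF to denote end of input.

In R' ::= S: S is at the end, add FOLLOW(R') = { EOF, -, =, num }.
In T ::= R S: S is at the end, add FOLLOW(T) = { EOF, -, =, num }.
Union: FOLLOW(S) = { EOF, -, =, num }.

{ EOF, -, =, num }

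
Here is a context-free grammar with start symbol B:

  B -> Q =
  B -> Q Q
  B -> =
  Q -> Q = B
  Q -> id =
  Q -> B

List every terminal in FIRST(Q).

{ =, id }

From Q -> Q = B: add FIRST(Q) = { =, id }.
Q -> id = contributes {id}.
From Q -> B: add FIRST(B) = { =, id }.
Union: FIRST(Q) = { =, id }.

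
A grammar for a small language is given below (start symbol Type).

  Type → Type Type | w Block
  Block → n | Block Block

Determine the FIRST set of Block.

Block → n contributes {n}.
From Block → Block Block: add FIRST(Block) = { n }.
Union: FIRST(Block) = { n }.

{ n }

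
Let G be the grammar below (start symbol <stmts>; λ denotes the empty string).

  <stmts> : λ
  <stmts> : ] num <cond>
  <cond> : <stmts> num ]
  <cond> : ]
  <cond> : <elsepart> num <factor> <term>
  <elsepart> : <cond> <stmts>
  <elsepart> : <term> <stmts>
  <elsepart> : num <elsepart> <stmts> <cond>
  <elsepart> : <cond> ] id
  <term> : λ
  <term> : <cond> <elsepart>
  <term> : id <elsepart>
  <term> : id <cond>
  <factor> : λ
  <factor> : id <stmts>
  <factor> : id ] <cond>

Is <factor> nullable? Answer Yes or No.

<factor> has an λ-production, so <factor> ⇒ λ.

Yes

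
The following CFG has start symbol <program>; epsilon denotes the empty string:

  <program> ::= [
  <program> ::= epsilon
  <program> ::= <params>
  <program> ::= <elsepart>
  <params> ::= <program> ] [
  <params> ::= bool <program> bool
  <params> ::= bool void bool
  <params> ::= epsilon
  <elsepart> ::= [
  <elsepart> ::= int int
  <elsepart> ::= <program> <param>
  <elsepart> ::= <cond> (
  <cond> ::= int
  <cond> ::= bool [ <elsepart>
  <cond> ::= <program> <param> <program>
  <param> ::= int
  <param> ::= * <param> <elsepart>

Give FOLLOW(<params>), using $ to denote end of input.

In <program> ::= <params>: <params> is at the end, add FOLLOW(<program>) = { $, (, *, ], bool, int }.
Union: FOLLOW(<params>) = { $, (, *, ], bool, int }.

{ $, (, *, ], bool, int }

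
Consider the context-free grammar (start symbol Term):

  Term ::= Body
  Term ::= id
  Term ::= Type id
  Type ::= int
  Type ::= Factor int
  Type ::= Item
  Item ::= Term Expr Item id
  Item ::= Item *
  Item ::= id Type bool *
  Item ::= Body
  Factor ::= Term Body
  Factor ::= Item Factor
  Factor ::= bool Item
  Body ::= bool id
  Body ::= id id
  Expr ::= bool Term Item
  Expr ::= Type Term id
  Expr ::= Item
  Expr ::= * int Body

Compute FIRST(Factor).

{ bool, id, int }

From Factor ::= Term Body: add FIRST(Term) = { bool, id, int }.
From Factor ::= Item Factor: add FIRST(Item) = { bool, id, int }.
Factor ::= bool Item contributes {bool}.
Union: FIRST(Factor) = { bool, id, int }.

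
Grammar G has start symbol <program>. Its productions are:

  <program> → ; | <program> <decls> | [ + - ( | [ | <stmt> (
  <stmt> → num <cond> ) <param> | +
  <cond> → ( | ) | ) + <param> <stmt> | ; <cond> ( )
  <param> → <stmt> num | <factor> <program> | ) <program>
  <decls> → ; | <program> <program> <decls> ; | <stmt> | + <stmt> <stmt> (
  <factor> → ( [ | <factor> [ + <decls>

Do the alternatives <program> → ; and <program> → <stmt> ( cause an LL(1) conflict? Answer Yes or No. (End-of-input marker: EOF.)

No

FIRST(;) = { ; } and FIRST(<stmt> () = { +, num }.
The FIRST sets are disjoint and neither alternative is nullable — no conflict.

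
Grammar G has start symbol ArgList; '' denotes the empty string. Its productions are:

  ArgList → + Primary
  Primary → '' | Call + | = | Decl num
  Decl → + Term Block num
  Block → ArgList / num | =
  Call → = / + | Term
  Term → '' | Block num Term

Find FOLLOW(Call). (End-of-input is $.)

{ + }

In Primary → Call +: add FIRST(+) = { + }.
Union: FOLLOW(Call) = { + }.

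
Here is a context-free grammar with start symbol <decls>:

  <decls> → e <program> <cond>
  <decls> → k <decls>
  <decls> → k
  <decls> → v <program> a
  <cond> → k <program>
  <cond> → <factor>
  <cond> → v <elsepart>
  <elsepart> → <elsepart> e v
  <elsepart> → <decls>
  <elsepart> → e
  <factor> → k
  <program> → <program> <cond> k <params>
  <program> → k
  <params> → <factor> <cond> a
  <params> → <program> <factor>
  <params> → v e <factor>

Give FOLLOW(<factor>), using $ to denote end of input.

In <cond> → <factor>: <factor> is at the end, add FOLLOW(<cond>) = { $, a, e, k }.
In <params> → <factor> <cond> a: add FIRST(<cond> a) = { k, v }.
In <params> → <program> <factor>: <factor> is at the end, add FOLLOW(<params>) = { $, a, e, k, v }.
In <params> → v e <factor>: <factor> is at the end, add FOLLOW(<params>) = { $, a, e, k, v }.
Union: FOLLOW(<factor>) = { $, a, e, k, v }.

{ $, a, e, k, v }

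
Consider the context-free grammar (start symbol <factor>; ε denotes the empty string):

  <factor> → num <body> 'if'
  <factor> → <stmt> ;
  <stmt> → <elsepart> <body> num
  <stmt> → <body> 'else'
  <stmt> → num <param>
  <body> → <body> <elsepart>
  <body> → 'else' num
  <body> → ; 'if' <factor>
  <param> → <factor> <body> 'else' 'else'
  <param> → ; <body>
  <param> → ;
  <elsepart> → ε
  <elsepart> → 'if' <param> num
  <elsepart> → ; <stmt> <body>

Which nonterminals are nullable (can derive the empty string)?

{ <elsepart> }

Directly nullable (have an ε-production): <elsepart>.
No other nonterminal has a production whose RHS symbols are all nullable.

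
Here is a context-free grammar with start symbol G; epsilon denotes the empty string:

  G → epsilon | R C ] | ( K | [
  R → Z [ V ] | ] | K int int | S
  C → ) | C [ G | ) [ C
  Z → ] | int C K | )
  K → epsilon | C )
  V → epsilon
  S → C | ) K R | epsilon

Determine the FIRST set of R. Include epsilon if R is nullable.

From R → Z [ V ]: add FIRST(Z) = { ), ], int }.
R → ] contributes {]}.
From R → K int int: K nullable, take FIRST(K) ∪ {int} = { ), int }.
From R → S: add FIRST(S) = { ), epsilon } (including epsilon since S is nullable).
Union: FIRST(R) = { ), ], int, epsilon }.

{ ), ], int, epsilon }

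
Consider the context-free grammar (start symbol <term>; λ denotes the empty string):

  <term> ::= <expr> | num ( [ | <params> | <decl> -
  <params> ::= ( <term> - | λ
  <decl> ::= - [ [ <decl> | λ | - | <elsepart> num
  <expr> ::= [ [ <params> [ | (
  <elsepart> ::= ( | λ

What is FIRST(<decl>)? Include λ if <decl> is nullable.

{ (, -, num, λ }

<decl> ::= - [ [ <decl> contributes {-}.
<decl> ::= λ contributes λ.
<decl> ::= - contributes {-}.
From <decl> ::= <elsepart> num: <elsepart> nullable, take FIRST(<elsepart>) ∪ {num} = { (, num }.
Union: FIRST(<decl>) = { (, -, num, λ }.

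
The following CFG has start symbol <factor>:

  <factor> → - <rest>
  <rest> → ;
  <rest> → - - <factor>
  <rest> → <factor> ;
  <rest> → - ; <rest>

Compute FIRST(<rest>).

{ -, ; }

<rest> → ; contributes {;}.
<rest> → - - <factor> contributes {-}.
From <rest> → <factor> ;: add FIRST(<factor>) = { - }.
<rest> → - ; <rest> contributes {-}.
Union: FIRST(<rest>) = { -, ; }.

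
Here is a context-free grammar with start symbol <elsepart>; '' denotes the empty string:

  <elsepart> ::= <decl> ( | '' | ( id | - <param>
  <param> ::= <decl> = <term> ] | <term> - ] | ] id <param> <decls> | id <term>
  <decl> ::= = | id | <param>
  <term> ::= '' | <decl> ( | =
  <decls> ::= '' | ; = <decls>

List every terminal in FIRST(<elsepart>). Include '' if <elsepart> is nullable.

From <elsepart> ::= <decl> (: add FIRST(<decl>) = { -, =, ], id }.
<elsepart> ::= '' contributes ''.
<elsepart> ::= ( id contributes {(}.
<elsepart> ::= - <param> contributes {-}.
Union: FIRST(<elsepart>) = { (, -, =, ], id, '' }.

{ (, -, =, ], id, '' }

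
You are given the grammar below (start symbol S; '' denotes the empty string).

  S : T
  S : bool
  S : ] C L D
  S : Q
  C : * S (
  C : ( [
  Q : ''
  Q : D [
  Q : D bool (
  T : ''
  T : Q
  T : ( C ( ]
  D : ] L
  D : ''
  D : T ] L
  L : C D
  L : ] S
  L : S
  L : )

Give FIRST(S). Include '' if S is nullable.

From S : T: add FIRST(T) = { (, [, ], bool, '' } (including '' since T is nullable).
S : bool contributes {bool}.
S : ] C L D contributes {]}.
From S : Q: add FIRST(Q) = { (, [, ], bool, '' } (including '' since Q is nullable).
Union: FIRST(S) = { (, [, ], bool, '' }.

{ (, [, ], bool, '' }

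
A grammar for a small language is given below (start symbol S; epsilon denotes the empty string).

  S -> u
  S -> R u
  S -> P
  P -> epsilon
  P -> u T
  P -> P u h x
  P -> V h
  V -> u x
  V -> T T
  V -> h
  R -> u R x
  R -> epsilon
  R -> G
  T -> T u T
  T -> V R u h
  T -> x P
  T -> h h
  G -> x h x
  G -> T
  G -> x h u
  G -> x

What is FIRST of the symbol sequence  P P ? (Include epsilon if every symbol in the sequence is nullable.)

{ h, u, x, epsilon }

Add FIRST(P)\{epsilon} = { h, u, x }; P is nullable, continue.
Add FIRST(P)\{epsilon} = { h, u, x }; P is nullable, continue.
Every symbol is nullable, so include epsilon.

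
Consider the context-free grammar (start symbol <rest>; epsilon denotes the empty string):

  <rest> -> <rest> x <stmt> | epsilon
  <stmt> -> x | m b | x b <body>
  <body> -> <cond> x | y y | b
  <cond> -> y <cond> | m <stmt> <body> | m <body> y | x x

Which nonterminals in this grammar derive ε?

Directly nullable (have an epsilon-production): <rest>.
No other nonterminal has a production whose RHS symbols are all nullable.

{ <rest> }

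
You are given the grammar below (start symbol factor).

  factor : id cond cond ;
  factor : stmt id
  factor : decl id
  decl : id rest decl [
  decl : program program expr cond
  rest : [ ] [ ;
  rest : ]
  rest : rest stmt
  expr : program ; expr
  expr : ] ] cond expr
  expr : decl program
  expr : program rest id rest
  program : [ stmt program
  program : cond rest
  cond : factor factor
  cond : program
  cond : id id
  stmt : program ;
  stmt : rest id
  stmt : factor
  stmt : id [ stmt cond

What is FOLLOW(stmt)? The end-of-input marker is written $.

{ ;, [, ], id }

In factor : stmt id: add FIRST(id) = { id }.
In rest : rest stmt: stmt is at the end, add FOLLOW(rest) = { ;, [, ], id }.
In program : [ stmt program: add FIRST(program) = { [, ], id }.
In stmt : id [ stmt cond: add FIRST(cond) = { [, ], id }.
Union: FOLLOW(stmt) = { ;, [, ], id }.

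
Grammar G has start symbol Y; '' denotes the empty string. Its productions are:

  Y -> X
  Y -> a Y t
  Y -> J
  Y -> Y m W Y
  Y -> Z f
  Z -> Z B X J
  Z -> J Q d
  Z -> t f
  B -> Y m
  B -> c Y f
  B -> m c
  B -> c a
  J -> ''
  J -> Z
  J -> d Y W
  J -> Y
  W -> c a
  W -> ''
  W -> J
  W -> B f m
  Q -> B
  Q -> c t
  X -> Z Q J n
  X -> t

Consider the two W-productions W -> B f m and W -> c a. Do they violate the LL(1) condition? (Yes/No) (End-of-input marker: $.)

Yes

FIRST(B f m) = { a, c, d, m, t } and FIRST(c a) = { c }.
Both contain c, so the two alternatives are not disjoint — LL(1) conflict.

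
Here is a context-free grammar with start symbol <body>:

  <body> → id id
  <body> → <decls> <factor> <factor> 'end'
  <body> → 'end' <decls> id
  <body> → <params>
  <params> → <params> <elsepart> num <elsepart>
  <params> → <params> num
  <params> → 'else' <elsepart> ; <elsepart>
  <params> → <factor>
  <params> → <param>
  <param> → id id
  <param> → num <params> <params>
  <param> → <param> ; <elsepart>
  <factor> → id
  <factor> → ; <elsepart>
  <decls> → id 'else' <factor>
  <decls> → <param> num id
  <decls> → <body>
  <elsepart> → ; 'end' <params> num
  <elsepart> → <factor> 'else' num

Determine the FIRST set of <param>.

{ id, num }

<param> → id id contributes {id}.
<param> → num <params> <params> contributes {num}.
From <param> → <param> ; <elsepart>: add FIRST(<param>) = { id, num }.
Union: FIRST(<param>) = { id, num }.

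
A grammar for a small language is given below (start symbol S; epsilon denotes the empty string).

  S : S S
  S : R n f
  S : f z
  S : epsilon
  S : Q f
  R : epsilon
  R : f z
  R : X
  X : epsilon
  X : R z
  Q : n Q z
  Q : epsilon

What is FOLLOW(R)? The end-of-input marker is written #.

In S : R n f: add FIRST(n f) = { n }.
In X : R z: add FIRST(z) = { z }.
Union: FOLLOW(R) = { n, z }.

{ n, z }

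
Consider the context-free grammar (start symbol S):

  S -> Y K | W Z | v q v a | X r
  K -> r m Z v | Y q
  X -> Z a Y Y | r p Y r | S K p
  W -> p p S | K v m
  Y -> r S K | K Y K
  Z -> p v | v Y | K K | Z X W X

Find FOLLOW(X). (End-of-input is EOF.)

In S -> X r: add FIRST(r) = { r }.
In Z -> Z X W X: add FIRST(W X) = { p, r }.
In Z -> Z X W X: X is at the end, add FOLLOW(Z) = { EOF, a, p, r, v }.
Union: FOLLOW(X) = { EOF, a, p, r, v }.

{ EOF, a, p, r, v }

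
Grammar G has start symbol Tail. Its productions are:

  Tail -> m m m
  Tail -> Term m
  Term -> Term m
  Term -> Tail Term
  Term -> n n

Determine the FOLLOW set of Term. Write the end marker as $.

{ m }

In Tail -> Term m: add FIRST(m) = { m }.
In Term -> Term m: add FIRST(m) = { m }.
In Term -> Tail Term: Term is at the end, add FOLLOW(Term) = { m }.
Union: FOLLOW(Term) = { m }.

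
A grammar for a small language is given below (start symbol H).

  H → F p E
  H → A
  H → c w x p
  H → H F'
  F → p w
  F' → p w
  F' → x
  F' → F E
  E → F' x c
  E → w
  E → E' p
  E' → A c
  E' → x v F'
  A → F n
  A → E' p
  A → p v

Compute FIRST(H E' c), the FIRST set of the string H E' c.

{ c, p, x }

Add FIRST(H) = { c, p, x }; H is not nullable, stop.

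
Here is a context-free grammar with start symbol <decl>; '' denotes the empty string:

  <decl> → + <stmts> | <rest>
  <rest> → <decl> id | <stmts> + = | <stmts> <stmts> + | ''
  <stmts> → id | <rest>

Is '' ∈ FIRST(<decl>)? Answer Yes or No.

<decl> → <rest> and each of <rest> is nullable, so <decl> ⇒* ''.

Yes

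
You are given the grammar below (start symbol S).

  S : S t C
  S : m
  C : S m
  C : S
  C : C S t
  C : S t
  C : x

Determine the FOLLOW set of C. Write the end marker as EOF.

In S : S t C: C is at the end, add FOLLOW(S) = { EOF, m, t }.
In C : C S t: add FIRST(S t) = { m }.
Union: FOLLOW(C) = { EOF, m, t }.

{ EOF, m, t }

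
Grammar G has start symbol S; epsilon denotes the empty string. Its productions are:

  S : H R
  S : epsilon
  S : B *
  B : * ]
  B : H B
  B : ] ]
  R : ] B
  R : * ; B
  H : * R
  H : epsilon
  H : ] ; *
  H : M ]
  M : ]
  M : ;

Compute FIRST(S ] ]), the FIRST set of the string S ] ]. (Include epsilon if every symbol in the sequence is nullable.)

{ *, ;, ] }

Add FIRST(S)\{epsilon} = { *, ;, ] }; S is nullable, continue.
] is a terminal; add {]} and stop.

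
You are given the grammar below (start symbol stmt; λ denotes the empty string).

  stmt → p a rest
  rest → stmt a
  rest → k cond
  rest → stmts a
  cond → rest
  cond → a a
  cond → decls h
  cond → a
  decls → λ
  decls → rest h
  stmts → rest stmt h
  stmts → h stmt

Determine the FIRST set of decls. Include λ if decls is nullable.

{ h, k, p, λ }

decls → λ contributes λ.
From decls → rest h: add FIRST(rest) = { h, k, p }.
Union: FIRST(decls) = { h, k, p, λ }.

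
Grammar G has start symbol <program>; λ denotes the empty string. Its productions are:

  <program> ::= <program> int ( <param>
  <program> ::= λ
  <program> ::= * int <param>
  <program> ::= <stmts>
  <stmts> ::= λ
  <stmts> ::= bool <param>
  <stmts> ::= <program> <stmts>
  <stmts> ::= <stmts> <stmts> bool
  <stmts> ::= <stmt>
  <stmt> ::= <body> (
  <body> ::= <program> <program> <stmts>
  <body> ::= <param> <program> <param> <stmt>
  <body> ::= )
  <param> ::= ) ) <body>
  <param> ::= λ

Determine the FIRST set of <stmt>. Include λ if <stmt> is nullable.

{ (, ), *, bool, int }

From <stmt> ::= <body> (: <body> nullable, take FIRST(<body>) ∪ {(} = { (, ), *, bool, int }.
Union: FIRST(<stmt>) = { (, ), *, bool, int }.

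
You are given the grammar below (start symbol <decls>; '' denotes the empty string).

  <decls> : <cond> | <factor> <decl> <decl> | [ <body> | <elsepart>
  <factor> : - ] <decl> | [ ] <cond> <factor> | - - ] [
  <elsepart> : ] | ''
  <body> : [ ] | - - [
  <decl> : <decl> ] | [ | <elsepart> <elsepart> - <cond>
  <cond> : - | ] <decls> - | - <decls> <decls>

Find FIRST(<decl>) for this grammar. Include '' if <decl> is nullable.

{ -, [, ] }

From <decl> : <decl> ]: add FIRST(<decl>) = { -, [, ] }.
<decl> : [ contributes {[}.
From <decl> : <elsepart> <elsepart> - <cond>: <elsepart>, <elsepart> nullable, take FIRST(<elsepart>) ∪ FIRST(<elsepart>) ∪ {-} = { -, ] }.
Union: FIRST(<decl>) = { -, [, ] }.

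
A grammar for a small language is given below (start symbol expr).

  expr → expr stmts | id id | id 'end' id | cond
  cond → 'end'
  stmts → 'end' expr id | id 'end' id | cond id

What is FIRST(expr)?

{ 'end', id }

From expr → expr stmts: add FIRST(expr) = { 'end', id }.
expr → id id contributes {id}.
expr → id 'end' id contributes {id}.
From expr → cond: add FIRST(cond) = { 'end' }.
Union: FIRST(expr) = { 'end', id }.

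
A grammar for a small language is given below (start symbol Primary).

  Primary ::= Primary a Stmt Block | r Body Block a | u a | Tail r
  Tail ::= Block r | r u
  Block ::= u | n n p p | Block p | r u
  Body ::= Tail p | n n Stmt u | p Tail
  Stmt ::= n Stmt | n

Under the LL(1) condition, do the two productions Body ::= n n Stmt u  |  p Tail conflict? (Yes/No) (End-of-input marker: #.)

No

FIRST(n n Stmt u) = { n } and FIRST(p Tail) = { p }.
The FIRST sets are disjoint and neither alternative is nullable — no conflict.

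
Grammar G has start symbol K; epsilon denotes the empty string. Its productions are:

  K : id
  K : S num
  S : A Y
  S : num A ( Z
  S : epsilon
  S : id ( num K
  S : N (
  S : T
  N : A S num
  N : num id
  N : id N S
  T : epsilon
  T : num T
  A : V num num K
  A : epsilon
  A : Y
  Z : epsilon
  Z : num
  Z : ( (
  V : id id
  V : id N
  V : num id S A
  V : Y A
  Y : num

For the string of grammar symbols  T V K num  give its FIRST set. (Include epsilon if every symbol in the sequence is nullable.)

{ id, num }

Add FIRST(T)\{epsilon} = { num }; T is nullable, continue.
Add FIRST(V) = { id, num }; V is not nullable, stop.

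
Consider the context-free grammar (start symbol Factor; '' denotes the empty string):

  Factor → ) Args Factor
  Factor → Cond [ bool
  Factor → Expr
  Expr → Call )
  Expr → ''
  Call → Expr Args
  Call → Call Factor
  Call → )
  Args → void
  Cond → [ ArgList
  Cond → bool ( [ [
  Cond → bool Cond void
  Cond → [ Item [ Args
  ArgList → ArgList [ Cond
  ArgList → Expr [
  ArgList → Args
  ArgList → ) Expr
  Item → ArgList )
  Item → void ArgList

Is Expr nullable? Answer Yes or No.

Yes

Expr has an ''-production, so Expr ⇒ ''.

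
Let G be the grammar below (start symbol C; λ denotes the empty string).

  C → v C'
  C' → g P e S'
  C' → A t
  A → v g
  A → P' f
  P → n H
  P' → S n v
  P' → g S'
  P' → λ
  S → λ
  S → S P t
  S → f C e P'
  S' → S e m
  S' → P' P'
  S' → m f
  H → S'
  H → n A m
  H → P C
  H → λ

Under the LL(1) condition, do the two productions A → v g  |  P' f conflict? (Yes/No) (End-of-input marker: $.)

No

FIRST(v g) = { v } and FIRST(P' f) = { f, g, n }.
The FIRST sets are disjoint and neither alternative is nullable — no conflict.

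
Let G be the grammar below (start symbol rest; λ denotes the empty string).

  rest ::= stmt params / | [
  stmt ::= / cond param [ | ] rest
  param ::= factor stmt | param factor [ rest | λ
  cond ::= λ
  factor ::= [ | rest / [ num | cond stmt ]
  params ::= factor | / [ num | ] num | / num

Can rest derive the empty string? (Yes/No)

Nullable nonterminals: cond, param.
No production of rest has an RHS whose symbols are all nullable, so rest is not nullable.

No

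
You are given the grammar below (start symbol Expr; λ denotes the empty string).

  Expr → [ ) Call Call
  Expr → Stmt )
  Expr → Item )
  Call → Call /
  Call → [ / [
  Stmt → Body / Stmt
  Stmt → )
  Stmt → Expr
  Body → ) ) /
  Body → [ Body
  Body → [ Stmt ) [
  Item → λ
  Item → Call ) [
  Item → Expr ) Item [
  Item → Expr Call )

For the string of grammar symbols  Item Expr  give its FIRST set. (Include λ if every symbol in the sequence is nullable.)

{ ), [ }

Add FIRST(Item)\{λ} = { ), [ }; Item is nullable, continue.
Add FIRST(Expr) = { ), [ }; Expr is not nullable, stop.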